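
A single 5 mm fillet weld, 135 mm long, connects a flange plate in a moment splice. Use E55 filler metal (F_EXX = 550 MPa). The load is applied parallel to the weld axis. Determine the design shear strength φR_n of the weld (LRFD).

Effective throat t_e = 0.707 × 5 = 3.535 mm.
Total length L = 135 mm; A_we = 3.535 × 135 = 477.2 mm².
F_nw = 0.6 F_EXX = 0.6 × 550 = 330 MPa.
φR_n = 0.75 × 330 × 477.2 × 10⁻³ = 118.1 kN.

φR_n ≈ 118 kN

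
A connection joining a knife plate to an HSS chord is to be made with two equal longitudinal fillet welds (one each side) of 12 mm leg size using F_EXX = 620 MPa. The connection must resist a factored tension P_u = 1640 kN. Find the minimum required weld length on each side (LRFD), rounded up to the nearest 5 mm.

L = 350 mm on each side

Throat t_e = 0.707 × 12 = 8.484 mm.
φr_n = 0.75 × 0.6 × 620 × 8.484 × 10⁻³ = 2.367 kN/mm.
L_req = P_u / φr_n = 1640 / 2.367 = 692.8 mm total.
Per side: 692.8 / 2 = 346.4 mm.
Round up → use L = 350 mm on each side.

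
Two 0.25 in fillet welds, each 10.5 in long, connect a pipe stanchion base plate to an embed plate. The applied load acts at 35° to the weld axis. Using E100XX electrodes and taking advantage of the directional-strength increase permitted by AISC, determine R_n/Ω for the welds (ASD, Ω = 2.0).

R_n/Ω ≈ 136 kip

E100XX → F_EXX = 100 ksi.
t_e = 0.707 × 0.25 = 0.1767 in; A_we = 0.1767 × 21 = 3.712 in².
Directional factor: 1.0 + 0.5 sin^1.5(35°) = 1.217.
F_nw = 0.6 × 100 × 1.217 = 73.03 ksi.
R_n/Ω = (73.03 × 3.712) / 2.0 = 135.5 kip.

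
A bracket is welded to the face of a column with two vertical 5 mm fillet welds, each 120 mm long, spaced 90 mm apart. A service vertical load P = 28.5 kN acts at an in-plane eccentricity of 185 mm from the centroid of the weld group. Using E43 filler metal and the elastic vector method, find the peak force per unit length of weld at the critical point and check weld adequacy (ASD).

f_max ≈ 590 N/mm; NOT adequate

E43XX → F_EXX = 430 MPa.
Total weld length L_w = 240 mm. Treat welds as unit-width lines.
Polar moment about centroid: J = 2[d³/12 + d(b/2)²] = 2[120³/12 + 120×45²] = 774000 mm³.
Direct shear f_v = P/L_w = 28.5×10³ / 240 = 118.8 N/mm (vertical).
Torsion M = P·e = 28.5×10³ × 185 = 5272500 N·mm.
Critical point at (x, y) = (45, 60) from centroid. f_tx = M·y/J = 408.7 N/mm; f_ty = M·x/J = 306.5 N/mm.
Resultant f_max = √[f_tx² + (f_v + f_ty)²] = √[408.7² + (118.8 + 306.5)²] = 589.9 N/mm.
Capacity per unit length: r_n/Ω = (1/2.0) × 0.6 × 430 × (0.707 × 5) = 456 N/mm.
589.9 > 456 → NOT adequate.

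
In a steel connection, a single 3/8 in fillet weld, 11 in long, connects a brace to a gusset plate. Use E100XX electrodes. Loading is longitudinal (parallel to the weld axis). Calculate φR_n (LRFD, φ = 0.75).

φR_n ≈ 131 kips

E100XX → F_EXX = 100 ksi.
Effective throat t_e = 0.707 × 0.375 = 0.2651 in.
Total length L = 11 in; A_we = 0.2651 × 11 = 2.916 in².
F_nw = 0.6 F_EXX = 0.6 × 100 = 60 ksi.
φR_n = 0.75 × 60 × 2.916 = 131.2 kips.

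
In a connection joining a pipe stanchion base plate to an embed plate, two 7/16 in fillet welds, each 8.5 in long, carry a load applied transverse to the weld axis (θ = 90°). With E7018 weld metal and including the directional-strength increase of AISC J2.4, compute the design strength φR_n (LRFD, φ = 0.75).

E70XX → F_EXX = 70 ksi.
t_e = 0.707 × 0.4375 = 0.3093 in; A_we = 0.3093 × 17 = 5.258 in².
Directional factor: 1.0 + 0.5 sin^1.5(90°) = 1.5.
F_nw = 0.6 × 70 × 1.5 = 63 ksi.
φR_n = 0.75 × 63 × 5.258 = 248.5 kip.

φR_n ≈ 248 kip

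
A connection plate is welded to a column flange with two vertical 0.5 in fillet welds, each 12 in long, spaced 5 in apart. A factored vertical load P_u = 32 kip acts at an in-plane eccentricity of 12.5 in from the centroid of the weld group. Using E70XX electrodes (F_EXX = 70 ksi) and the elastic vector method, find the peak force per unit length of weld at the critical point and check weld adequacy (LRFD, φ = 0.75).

f_max ≈ 6.57 kip/in; adequate

Total weld length L_w = 24 in. Treat welds as unit-width lines.
Polar moment about centroid: J = 2[d³/12 + d(b/2)²] = 2[12³/12 + 12×2.5²] = 438 in³.
Direct shear f_v = P/L_w = 32 / 24 = 1.333 kip/in (vertical).
Torsion M = P·e = 32 × 12.5 = 400 kip·in.
Critical point at (x, y) = (2.5, 6) from centroid. f_tx = M·y/J = 5.479 kip/in; f_ty = M·x/J = 2.283 kip/in.
Resultant f_max = √[f_tx² + (f_v + f_ty)²] = √[5.479² + (1.333 + 2.283)²] = 6.565 kip/in.
Capacity per unit length: φr_n = 0.75 × 0.6 × 70 × (0.707 × 0.5) = 11.14 kip/in.
6.565 ≤ 11.14 → adequate.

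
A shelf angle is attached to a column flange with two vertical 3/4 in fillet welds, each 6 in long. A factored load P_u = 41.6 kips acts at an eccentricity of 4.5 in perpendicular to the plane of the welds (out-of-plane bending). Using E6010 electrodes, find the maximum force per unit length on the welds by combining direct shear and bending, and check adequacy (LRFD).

E60XX → F_EXX = 60 ksi.
L_w = 2 × 6 = 12 in; section modulus (unit throat) S = 2 × L²/6 = 12 in².
Direct shear f_v = P/L_w = 41.6/12 = 3.467 kip/in.
Moment M = P × e = 41.6 × 4.5 = 187.2 kip·in; bending f_b = M/S = 15.6 kip/in.
f_max = √(f_v² + f_b²) = √(3.467² + 15.6²) = 15.98 kip/in.
φr_n = 0.75 × 0.6 × 60 × (0.707 × 0.75) = 14.32 kip/in → NOT adequate.

f_max ≈ 16 kip/in; NOT adequate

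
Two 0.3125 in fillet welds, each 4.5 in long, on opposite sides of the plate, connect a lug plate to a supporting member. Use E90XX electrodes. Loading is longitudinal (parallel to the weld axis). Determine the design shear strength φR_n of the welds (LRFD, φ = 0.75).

E90XX → F_EXX = 90 ksi.
Effective throat t_e = 0.707 × 0.3125 = 0.2209 in.
Total length L = 9 in; A_we = 0.2209 × 9 = 1.988 in².
F_nw = 0.6 F_EXX = 0.6 × 90 = 54 ksi.
φR_n = 0.75 × 54 × 1.988 = 80.53 kip.

φR_n ≈ 80.5 kip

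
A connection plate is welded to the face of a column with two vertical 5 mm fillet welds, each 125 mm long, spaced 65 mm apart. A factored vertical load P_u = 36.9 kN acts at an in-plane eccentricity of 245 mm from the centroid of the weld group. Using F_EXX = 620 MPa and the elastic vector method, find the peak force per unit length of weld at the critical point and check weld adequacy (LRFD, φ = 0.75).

f_max ≈ 1160 N/mm; NOT adequate

Total weld length L_w = 250 mm. Treat welds as unit-width lines.
Polar moment about centroid: J = 2[d³/12 + d(b/2)²] = 2[125³/12 + 125×32.5²] = 589600 mm³.
Direct shear f_v = P/L_w = 36.9×10³ / 250 = 147.6 N/mm (vertical).
Torsion M = P·e = 36.9×10³ × 245 = 9040500 N·mm.
Critical point at (x, y) = (32.5, 62.5) from centroid. f_tx = M·y/J = 958.4 N/mm; f_ty = M·x/J = 498.3 N/mm.
Resultant f_max = √[f_tx² + (f_v + f_ty)²] = √[958.4² + (147.6 + 498.3)²] = 1156 N/mm.
Capacity per unit length: φr_n = 0.75 × 0.6 × 620 × (0.707 × 5) = 986.3 N/mm.
1156 > 986.3 → NOT adequate.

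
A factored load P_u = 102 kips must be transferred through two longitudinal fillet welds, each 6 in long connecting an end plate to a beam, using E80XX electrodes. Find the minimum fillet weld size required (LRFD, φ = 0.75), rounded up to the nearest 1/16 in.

E80XX → F_EXX = 80 ksi.
Total weld length L = 12 in.
Required throat t_e = P_u / (φ × 0.6 F_EXX × L) = 102 / (0.75 × 0.6 × 80 × 12) = 0.2361 in.
Required leg w = t_e / 0.707 = 0.334 in → use 3/8 in.

w = 3/8 in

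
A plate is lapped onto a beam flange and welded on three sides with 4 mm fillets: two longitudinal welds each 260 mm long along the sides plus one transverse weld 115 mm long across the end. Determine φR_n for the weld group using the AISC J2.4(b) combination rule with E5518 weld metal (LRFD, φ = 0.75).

φR_n ≈ 444 kN

E55XX → F_EXX = 550 MPa.
t_e = 0.707 × 4 = 2.828 mm.
R_nwl = 0.6 × 550 × 2.828 × 520 × 10⁻³ = 485.3 kN (longitudinal, 2 welds).
R_nwt = 0.6 × 550 × 2.828 × 115 × 10⁻³ = 107.3 kN (transverse, base value).
(i) R_nwl + R_nwt = 592.6 kN; (ii) 0.85 R_nwl + 1.5 R_nwt = 573.5 kN.
R_n = max = 592.6 kN [governs: (i)]; φR_n = 444.5 kN.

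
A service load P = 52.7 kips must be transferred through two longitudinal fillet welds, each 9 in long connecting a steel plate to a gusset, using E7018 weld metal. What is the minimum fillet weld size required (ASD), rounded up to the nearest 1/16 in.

E70XX → F_EXX = 70 ksi.
Total weld length L = 18 in.
Required throat t_e = P × Ω / (0.6 F_EXX × L) = 52.7 × 2.0 / (0.6 × 70 × 18) = 0.1394 in.
Required leg w = t_e / 0.707 = 0.1972 in → use 1/4 in.

w = 1/4 in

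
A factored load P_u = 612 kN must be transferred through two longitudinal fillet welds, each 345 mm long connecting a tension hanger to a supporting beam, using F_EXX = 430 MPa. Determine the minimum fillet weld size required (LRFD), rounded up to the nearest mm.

w = 7 mm

Total weld length L = 690 mm.
Required throat t_e = P_u / (φ × 0.6 F_EXX × L) = 612 / (0.75 × 0.6 × 430 × 690 × 10⁻³) = 4.584 mm.
Required leg w = t_e / 0.707 = 6.483 mm → use 7 mm.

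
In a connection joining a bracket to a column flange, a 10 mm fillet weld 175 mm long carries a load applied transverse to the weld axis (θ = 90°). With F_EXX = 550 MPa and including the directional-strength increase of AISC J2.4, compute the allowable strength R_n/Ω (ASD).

R_n/Ω ≈ 306 kN

t_e = 0.707 × 10 = 7.07 mm; A_we = 7.07 × 175 = 1237 mm².
Directional factor: 1.0 + 0.5 sin^1.5(90°) = 1.5.
F_nw = 0.6 × 550 × 1.5 = 495 MPa.
R_n/Ω = (495 × 1237) / 2.0 × 10⁻³ = 306.2 kN.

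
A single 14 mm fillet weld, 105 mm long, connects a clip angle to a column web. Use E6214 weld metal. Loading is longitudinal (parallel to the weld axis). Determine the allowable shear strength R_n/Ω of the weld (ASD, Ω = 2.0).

E62XX → F_EXX = 620 MPa.
Effective throat t_e = 0.707 × 14 = 9.898 mm.
Total length L = 105 mm; A_we = 9.898 × 105 = 1039 mm².
F_nw = 0.6 F_EXX = 0.6 × 620 = 372 MPa.
R_n = 372 × 1039 × 10⁻³ = 386.6 kN; R_n/Ω = 386.6/2.0 = 193.3 kN.

R_n/Ω ≈ 193 kN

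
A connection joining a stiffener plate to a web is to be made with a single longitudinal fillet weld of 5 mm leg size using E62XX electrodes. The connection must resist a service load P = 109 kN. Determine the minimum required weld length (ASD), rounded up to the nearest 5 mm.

E62XX → F_EXX = 620 MPa.
Throat t_e = 0.707 × 5 = 3.535 mm.
r_n/Ω = (0.6 × 620 × 3.535) / 2.0 = 657.5 N/mm = 0.6575 kN/mm.
L_req = P / (r_n/Ω) = 109 / 0.6575 = 165.8 mm total.
Round up → use L = 170 mm.

L = 170 mm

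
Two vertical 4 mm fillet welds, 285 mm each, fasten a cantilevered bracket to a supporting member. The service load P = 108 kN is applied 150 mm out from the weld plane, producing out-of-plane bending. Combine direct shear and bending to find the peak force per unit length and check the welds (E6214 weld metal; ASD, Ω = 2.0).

f_max ≈ 628 N/mm; NOT adequate

E62XX → F_EXX = 620 MPa.
L_w = 2 × 285 = 570 mm; section modulus (unit throat) S = 2 × L²/6 = 27080 mm².
Direct shear f_v = P/L_w = 108×10³/570 = 189.5 N/mm.
Moment M = P × e = 108×10³ × 150 = 16200000 N·mm; bending f_b = M/S = 598.3 N/mm.
f_max = √(f_v² + f_b²) = √(189.5² + 598.3²) = 627.6 N/mm.
r_n/Ω = (1/2.0) × 0.6 × 620 × (0.707 × 4) = 526 N/mm → NOT adequate.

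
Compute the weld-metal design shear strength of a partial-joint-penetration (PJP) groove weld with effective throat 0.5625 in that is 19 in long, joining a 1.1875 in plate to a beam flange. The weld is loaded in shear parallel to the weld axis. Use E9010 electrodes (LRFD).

φR_n ≈ 433 kip

E90XX → F_EXX = 90 ksi.
Effective throat (given) t_e = 0.5625 in.
A_we = 0.5625 × 19 = 10.69 in².
F_nw = 0.6 F_EXX = 54 ksi.
φR_n = 0.75 × 54 × 10.69 = 432.8 kip.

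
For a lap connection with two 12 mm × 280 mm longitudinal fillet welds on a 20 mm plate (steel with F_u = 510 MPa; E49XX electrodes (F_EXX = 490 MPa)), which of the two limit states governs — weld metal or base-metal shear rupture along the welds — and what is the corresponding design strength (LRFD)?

φR_n ≈ 1050 kN (weld metal governs)

t_e = 0.707 × 12 = 8.484 mm; L = 560 mm.
Weld metal: φR_n = 0.75 × 0.6 × 490 × 8.484 × 560 × 10⁻³ = 1048 kN.
Base metal (shear rupture): φR_n = 0.75 × 0.6 × 510 × 20 × 560 × 10⁻³ = 2570 kN.
Governing: weld metal.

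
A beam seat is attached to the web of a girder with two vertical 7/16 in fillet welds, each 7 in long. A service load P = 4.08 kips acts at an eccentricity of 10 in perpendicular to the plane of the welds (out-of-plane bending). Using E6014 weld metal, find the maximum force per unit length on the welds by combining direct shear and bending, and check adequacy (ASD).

E60XX → F_EXX = 60 ksi.
L_w = 2 × 7 = 14 in; section modulus (unit throat) S = 2 × L²/6 = 16.33 in².
Direct shear f_v = P/L_w = 4.08/14 = 0.2914 kip/in.
Moment M = P × e = 4.08 × 10 = 40.8 kip·in; bending f_b = M/S = 2.498 kip/in.
f_max = √(f_v² + f_b²) = √(0.2914² + 2.498²) = 2.515 kip/in.
r_n/Ω = (1/2.0) × 0.6 × 60 × (0.707 × 0.4375) = 5.568 kip/in → adequate.

f_max ≈ 2.51 kip/in; adequate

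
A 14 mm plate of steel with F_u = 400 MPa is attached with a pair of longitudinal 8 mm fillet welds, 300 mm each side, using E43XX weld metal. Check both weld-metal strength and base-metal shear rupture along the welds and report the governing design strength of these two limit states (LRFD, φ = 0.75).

E43XX → F_EXX = 430 MPa.
t_e = 0.707 × 8 = 5.656 mm; L = 600 mm.
Weld metal: φR_n = 0.75 × 0.6 × 430 × 5.656 × 600 × 10⁻³ = 656.7 kN.
Base metal (shear rupture): φR_n = 0.75 × 0.6 × 400 × 14 × 600 × 10⁻³ = 1512 kN.
Governing: weld metal.

φR_n ≈ 657 kN (weld metal governs)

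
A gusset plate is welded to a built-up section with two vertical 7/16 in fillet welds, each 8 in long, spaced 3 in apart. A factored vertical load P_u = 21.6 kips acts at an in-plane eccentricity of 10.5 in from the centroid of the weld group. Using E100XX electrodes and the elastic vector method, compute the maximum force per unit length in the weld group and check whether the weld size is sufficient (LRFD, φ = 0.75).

E100XX → F_EXX = 100 ksi.
Total weld length L_w = 16 in. Treat welds as unit-width lines.
Polar moment about centroid: J = 2[d³/12 + d(b/2)²] = 2[8³/12 + 8×1.5²] = 121.3 in³.
Direct shear f_v = P/L_w = 21.6 / 16 = 1.35 kip/in (vertical).
Torsion M = P·e = 21.6 × 10.5 = 226.8 kip·in.
Critical point at (x, y) = (1.5, 4) from centroid. f_tx = M·y/J = 7.477 kip/in; f_ty = M·x/J = 2.804 kip/in.
Resultant f_max = √[f_tx² + (f_v + f_ty)²] = √[7.477² + (1.35 + 2.804)²] = 8.553 kip/in.
Capacity per unit length: φr_n = 0.75 × 0.6 × 100 × (0.707 × 0.4375) = 13.92 kip/in.
8.553 ≤ 13.92 → adequate.

f_max ≈ 8.55 kip/in; adequate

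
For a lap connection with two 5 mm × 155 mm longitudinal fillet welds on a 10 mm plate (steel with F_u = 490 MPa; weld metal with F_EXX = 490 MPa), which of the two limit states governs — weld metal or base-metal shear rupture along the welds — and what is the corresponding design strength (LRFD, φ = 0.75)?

φR_n ≈ 242 kN (weld metal governs)

t_e = 0.707 × 5 = 3.535 mm; L = 310 mm.
Weld metal: φR_n = 0.75 × 0.6 × 490 × 3.535 × 310 × 10⁻³ = 241.6 kN.
Base metal (shear rupture): φR_n = 0.75 × 0.6 × 490 × 10 × 310 × 10⁻³ = 683.5 kN.
Governing: weld metal.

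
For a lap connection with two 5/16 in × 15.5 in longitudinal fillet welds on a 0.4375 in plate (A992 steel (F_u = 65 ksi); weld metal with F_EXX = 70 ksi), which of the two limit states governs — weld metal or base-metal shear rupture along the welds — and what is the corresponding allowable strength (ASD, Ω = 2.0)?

R_n/Ω ≈ 144 kip (weld metal governs)

t_e = 0.707 × 0.3125 = 0.2209 in; L = 31 in.
Weld metal: R_n/Ω = (1/2.0) × 0.6 × 70 × 0.2209 × 31 = 143.8 kip.
Base metal (shear rupture): R_n/Ω = (1/2.0) × 0.6 × 65 × 0.4375 × 31 = 264.5 kip.
Governing: weld metal.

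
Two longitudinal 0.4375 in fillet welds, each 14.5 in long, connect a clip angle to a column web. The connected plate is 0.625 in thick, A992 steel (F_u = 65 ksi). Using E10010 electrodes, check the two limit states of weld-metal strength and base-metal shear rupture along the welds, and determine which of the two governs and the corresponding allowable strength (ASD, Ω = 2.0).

R_n/Ω ≈ 269 kips (weld metal governs)

E100XX → F_EXX = 100 ksi.
t_e = 0.707 × 0.4375 = 0.3093 in; L = 29 in.
Weld metal: R_n/Ω = (1/2.0) × 0.6 × 100 × 0.3093 × 29 = 269.1 kips.
Base metal (shear rupture): R_n/Ω = (1/2.0) × 0.6 × 65 × 0.625 × 29 = 353.4 kips.
Governing: weld metal.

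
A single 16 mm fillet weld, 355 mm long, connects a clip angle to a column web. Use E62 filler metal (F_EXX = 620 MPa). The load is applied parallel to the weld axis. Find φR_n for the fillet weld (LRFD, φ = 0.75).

Effective throat t_e = 0.707 × 16 = 11.31 mm.
Total length L = 355 mm; A_we = 11.31 × 355 = 4016 mm².
F_nw = 0.6 F_EXX = 0.6 × 620 = 372 MPa.
φR_n = 0.75 × 372 × 4016 × 10⁻³ = 1120 kN.

φR_n ≈ 1120 kN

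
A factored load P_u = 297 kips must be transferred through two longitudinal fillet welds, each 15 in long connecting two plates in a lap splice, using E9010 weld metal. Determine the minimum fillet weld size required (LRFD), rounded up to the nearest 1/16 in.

E90XX → F_EXX = 90 ksi.
Total weld length L = 30 in.
Required throat t_e = P_u / (φ × 0.6 F_EXX × L) = 297 / (0.75 × 0.6 × 90 × 30) = 0.2444 in.
Required leg w = t_e / 0.707 = 0.3457 in → use 3/8 in.

w = 3/8 in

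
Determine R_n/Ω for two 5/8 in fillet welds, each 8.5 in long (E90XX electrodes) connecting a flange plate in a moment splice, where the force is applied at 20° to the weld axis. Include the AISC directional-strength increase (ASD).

E90XX → F_EXX = 90 ksi.
t_e = 0.707 × 0.625 = 0.4419 in; A_we = 0.4419 × 17 = 7.512 in².
Directional factor: 1.0 + 0.5 sin^1.5(20°) = 1.1.
F_nw = 0.6 × 90 × 1.1 = 59.4 ksi.
R_n/Ω = (59.4 × 7.512) / 2.0 = 223.1 kips.

R_n/Ω ≈ 223 kips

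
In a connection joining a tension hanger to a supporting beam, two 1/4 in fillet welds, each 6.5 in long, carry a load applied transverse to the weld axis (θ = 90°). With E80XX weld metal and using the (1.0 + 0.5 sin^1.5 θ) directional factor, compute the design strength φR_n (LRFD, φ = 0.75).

φR_n ≈ 124 kips

E80XX → F_EXX = 80 ksi.
t_e = 0.707 × 0.25 = 0.1767 in; A_we = 0.1767 × 13 = 2.298 in².
Directional factor: 1.0 + 0.5 sin^1.5(90°) = 1.5.
F_nw = 0.6 × 80 × 1.5 = 72 ksi.
φR_n = 0.75 × 72 × 2.298 = 124.1 kips.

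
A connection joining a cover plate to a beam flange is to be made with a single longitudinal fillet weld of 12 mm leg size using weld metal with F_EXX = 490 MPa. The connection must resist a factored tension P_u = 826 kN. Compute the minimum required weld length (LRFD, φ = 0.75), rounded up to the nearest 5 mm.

L = 445 mm

Throat t_e = 0.707 × 12 = 8.484 mm.
φr_n = 0.75 × 0.6 × 490 × 8.484 × 10⁻³ = 1.871 kN/mm.
L_req = P_u / φr_n = 826 / 1.871 = 441.5 mm total.
Round up → use L = 445 mm.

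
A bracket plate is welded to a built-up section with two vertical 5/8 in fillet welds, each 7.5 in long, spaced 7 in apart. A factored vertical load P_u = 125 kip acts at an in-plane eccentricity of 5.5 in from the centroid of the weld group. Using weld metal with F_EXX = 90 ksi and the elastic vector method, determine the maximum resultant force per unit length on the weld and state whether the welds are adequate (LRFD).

Total weld length L_w = 15 in. Treat welds as unit-width lines.
Polar moment about centroid: J = 2[d³/12 + d(b/2)²] = 2[7.5³/12 + 7.5×3.5²] = 254.1 in³.
Direct shear f_v = P/L_w = 125 / 15 = 8.333 kip/in (vertical).
Torsion M = P·e = 125 × 5.5 = 687.5 kip·in.
Critical point at (x, y) = (3.5, 3.75) from centroid. f_tx = M·y/J = 10.15 kip/in; f_ty = M·x/J = 9.471 kip/in.
Resultant f_max = √[f_tx² + (f_v + f_ty)²] = √[10.15² + (8.333 + 9.471)²] = 20.49 kip/in.
Capacity per unit length: φr_n = 0.75 × 0.6 × 90 × (0.707 × 0.625) = 17.9 kip/in.
20.49 > 17.9 → NOT adequate.

f_max ≈ 20.5 kip/in; NOT adequate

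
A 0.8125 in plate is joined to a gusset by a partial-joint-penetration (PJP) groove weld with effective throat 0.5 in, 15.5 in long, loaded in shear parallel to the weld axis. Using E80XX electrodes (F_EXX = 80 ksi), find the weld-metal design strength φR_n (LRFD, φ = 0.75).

Effective throat (given) t_e = 0.5 in.
A_we = 0.5 × 15.5 = 7.75 in².
F_nw = 0.6 F_EXX = 48 ksi.
φR_n = 0.75 × 48 × 7.75 = 279 kips.

φR_n ≈ 279 kips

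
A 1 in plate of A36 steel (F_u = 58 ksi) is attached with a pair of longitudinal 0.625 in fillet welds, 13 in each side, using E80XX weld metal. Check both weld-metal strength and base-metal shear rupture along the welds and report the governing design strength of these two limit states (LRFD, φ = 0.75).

E80XX → F_EXX = 80 ksi.
t_e = 0.707 × 0.625 = 0.4419 in; L = 26 in.
Weld metal: φR_n = 0.75 × 0.6 × 80 × 0.4419 × 26 = 413.6 kip.
Base metal (shear rupture): φR_n = 0.75 × 0.6 × 58 × 1 × 26 = 678.6 kip.
Governing: weld metal.

φR_n ≈ 414 kip (weld metal governs)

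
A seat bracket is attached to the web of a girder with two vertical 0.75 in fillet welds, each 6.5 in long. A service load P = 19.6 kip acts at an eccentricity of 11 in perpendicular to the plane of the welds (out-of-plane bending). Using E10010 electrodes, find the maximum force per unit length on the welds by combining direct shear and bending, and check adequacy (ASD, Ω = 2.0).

f_max ≈ 15.4 kip/in; adequate

E100XX → F_EXX = 100 ksi.
L_w = 2 × 6.5 = 13 in; section modulus (unit throat) S = 2 × L²/6 = 14.08 in².
Direct shear f_v = P/L_w = 19.6/13 = 1.508 kip/in.
Moment M = P × e = 19.6 × 11 = 215.6 kip·in; bending f_b = M/S = 15.31 kip/in.
f_max = √(f_v² + f_b²) = √(1.508² + 15.31²) = 15.38 kip/in.
r_n/Ω = (1/2.0) × 0.6 × 100 × (0.707 × 0.75) = 15.91 kip/in → adequate.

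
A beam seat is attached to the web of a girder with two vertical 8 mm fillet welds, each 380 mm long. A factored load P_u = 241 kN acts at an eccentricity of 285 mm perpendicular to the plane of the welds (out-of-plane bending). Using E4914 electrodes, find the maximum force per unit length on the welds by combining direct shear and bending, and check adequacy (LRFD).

f_max ≈ 1460 N/mm; NOT adequate

E49XX → F_EXX = 490 MPa.
L_w = 2 × 380 = 760 mm; section modulus (unit throat) S = 2 × L²/6 = 48130 mm².
Direct shear f_v = P/L_w = 241×10³/760 = 317.1 N/mm.
Moment M = P × e = 241×10³ × 285 = 68685000 N·mm; bending f_b = M/S = 1427 N/mm.
f_max = √(f_v² + f_b²) = √(317.1² + 1427²) = 1462 N/mm.
φr_n = 0.75 × 0.6 × 490 × (0.707 × 8) = 1247 N/mm → NOT adequate.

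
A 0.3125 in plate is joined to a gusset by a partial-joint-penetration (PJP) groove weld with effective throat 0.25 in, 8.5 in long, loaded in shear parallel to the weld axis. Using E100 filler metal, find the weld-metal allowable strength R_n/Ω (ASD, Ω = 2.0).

E100XX → F_EXX = 100 ksi.
Effective throat (given) t_e = 0.25 in.
A_we = 0.25 × 8.5 = 2.125 in².
F_nw = 0.6 F_EXX = 60 ksi.
R_n/Ω = (60 × 2.125) / 2.0 = 63.75 kips.

R_n/Ω ≈ 63.8 kips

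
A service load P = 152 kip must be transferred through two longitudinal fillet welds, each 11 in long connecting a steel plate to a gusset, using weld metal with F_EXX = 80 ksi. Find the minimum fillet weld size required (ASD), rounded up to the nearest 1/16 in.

Total weld length L = 22 in.
Required throat t_e = P × Ω / (0.6 F_EXX × L) = 152 × 2.0 / (0.6 × 80 × 22) = 0.2879 in.
Required leg w = t_e / 0.707 = 0.4072 in → use 7/16 in.

w = 7/16 in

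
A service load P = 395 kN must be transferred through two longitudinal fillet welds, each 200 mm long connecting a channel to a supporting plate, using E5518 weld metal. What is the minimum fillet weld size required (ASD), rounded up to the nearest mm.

E55XX → F_EXX = 550 MPa.
Total weld length L = 400 mm.
Required throat t_e = P × Ω / (0.6 F_EXX × L) = 395 × 2.0 / (0.6 × 550 × 400 × 10⁻³) = 5.985 mm.
Required leg w = t_e / 0.707 = 8.465 mm → use 9 mm.

w = 9 mm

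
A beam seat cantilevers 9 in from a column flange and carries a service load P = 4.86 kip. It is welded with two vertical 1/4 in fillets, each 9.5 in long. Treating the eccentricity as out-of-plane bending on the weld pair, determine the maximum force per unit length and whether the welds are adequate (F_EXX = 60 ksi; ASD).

L_w = 2 × 9.5 = 19 in; section modulus (unit throat) S = 2 × L²/6 = 30.08 in².
Direct shear f_v = P/L_w = 4.86/19 = 0.2558 kip/in.
Moment M = P × e = 4.86 × 9 = 43.74 kip·in; bending f_b = M/S = 1.454 kip/in.
f_max = √(f_v² + f_b²) = √(0.2558² + 1.454²) = 1.476 kip/in.
r_n/Ω = (1/2.0) × 0.6 × 60 × (0.707 × 0.25) = 3.181 kip/in → adequate.

f_max ≈ 1.48 kip/in; adequate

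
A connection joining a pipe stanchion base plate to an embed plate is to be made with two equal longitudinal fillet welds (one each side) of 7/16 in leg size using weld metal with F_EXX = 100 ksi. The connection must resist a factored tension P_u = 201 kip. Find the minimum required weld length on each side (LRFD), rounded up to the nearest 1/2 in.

Throat t_e = 0.707 × 0.4375 = 0.3093 in.
φr_n = 0.75 × 0.6 × 100 × 0.3093 = 13.92 kip/in.
L_req = P_u / φr_n = 201 / 13.92 = 14.44 in total.
Per side: 14.44 / 2 = 7.22 in.
Round up → use L = 7.5 in on each side.

L = 7.5 in on each side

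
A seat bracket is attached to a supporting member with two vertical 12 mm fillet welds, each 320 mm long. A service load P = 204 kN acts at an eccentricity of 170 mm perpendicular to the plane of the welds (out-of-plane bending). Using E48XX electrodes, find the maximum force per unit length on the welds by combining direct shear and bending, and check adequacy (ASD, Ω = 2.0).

f_max ≈ 1060 N/mm; adequate

E48XX → F_EXX = 480 MPa.
L_w = 2 × 320 = 640 mm; section modulus (unit throat) S = 2 × L²/6 = 34130 mm².
Direct shear f_v = P/L_w = 204×10³/640 = 318.8 N/mm.
Moment M = P × e = 204×10³ × 170 = 34680000 N·mm; bending f_b = M/S = 1016 N/mm.
f_max = √(f_v² + f_b²) = √(318.8² + 1016²) = 1065 N/mm.
r_n/Ω = (1/2.0) × 0.6 × 480 × (0.707 × 12) = 1222 N/mm → adequate.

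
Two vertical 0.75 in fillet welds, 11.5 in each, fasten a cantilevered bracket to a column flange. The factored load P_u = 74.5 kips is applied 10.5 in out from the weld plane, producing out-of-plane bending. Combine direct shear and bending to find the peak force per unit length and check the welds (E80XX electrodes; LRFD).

E80XX → F_EXX = 80 ksi.
L_w = 2 × 11.5 = 23 in; section modulus (unit throat) S = 2 × L²/6 = 44.08 in².
Direct shear f_v = P/L_w = 74.5/23 = 3.239 kip/in.
Moment M = P × e = 74.5 × 10.5 = 782.25 kip·in; bending f_b = M/S = 17.74 kip/in.
f_max = √(f_v² + f_b²) = √(3.239² + 17.74²) = 18.04 kip/in.
φr_n = 0.75 × 0.6 × 80 × (0.707 × 0.75) = 19.09 kip/in → adequate.

f_max ≈ 18 kip/in; adequate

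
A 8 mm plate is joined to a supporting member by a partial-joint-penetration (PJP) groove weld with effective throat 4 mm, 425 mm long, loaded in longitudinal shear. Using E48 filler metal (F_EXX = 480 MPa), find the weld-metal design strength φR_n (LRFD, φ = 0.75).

φR_n ≈ 367 kN

Effective throat (given) t_e = 4 mm.
A_we = 4 × 425 = 1700 mm².
F_nw = 0.6 F_EXX = 288 MPa.
φR_n = 0.75 × 288 × 1700 × 10⁻³ = 367.2 kN.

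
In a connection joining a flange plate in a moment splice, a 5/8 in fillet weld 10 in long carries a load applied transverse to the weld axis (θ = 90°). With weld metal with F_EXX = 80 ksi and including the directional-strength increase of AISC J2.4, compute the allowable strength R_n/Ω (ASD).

R_n/Ω ≈ 159 kips

t_e = 0.707 × 0.625 = 0.4419 in; A_we = 0.4419 × 10 = 4.419 in².
Directional factor: 1.0 + 0.5 sin^1.5(90°) = 1.5.
F_nw = 0.6 × 80 × 1.5 = 72 ksi.
R_n/Ω = (72 × 4.419) / 2.0 = 159.1 kips.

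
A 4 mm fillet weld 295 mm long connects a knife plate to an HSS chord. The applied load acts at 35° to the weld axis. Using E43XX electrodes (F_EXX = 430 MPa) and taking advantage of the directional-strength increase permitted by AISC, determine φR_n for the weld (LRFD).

φR_n ≈ 196 kN

t_e = 0.707 × 4 = 2.828 mm; A_we = 2.828 × 295 = 834.3 mm².
Directional factor: 1.0 + 0.5 sin^1.5(35°) = 1.217.
F_nw = 0.6 × 430 × 1.217 = 314 MPa.
φR_n = 0.75 × 314 × 834.3 × 10⁻³ = 196.5 kN.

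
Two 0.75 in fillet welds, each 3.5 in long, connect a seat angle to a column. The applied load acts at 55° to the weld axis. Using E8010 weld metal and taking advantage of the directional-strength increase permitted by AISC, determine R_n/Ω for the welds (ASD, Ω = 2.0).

E80XX → F_EXX = 80 ksi.
t_e = 0.707 × 0.75 = 0.5302 in; A_we = 0.5302 × 7 = 3.712 in².
Directional factor: 1.0 + 0.5 sin^1.5(55°) = 1.371.
F_nw = 0.6 × 80 × 1.371 = 65.79 ksi.
R_n/Ω = (65.79 × 3.712) / 2.0 = 122.1 kip.

R_n/Ω ≈ 122 kip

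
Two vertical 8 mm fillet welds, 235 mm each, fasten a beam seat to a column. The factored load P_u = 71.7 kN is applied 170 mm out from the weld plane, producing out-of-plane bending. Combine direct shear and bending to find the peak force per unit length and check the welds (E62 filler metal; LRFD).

E62XX → F_EXX = 620 MPa.
L_w = 2 × 235 = 470 mm; section modulus (unit throat) S = 2 × L²/6 = 18410 mm².
Direct shear f_v = P/L_w = 71.7×10³/470 = 152.6 N/mm.
Moment M = P × e = 71.7×10³ × 170 = 12189000 N·mm; bending f_b = M/S = 662.1 N/mm.
f_max = √(f_v² + f_b²) = √(152.6² + 662.1²) = 679.5 N/mm.
φr_n = 0.75 × 0.6 × 620 × (0.707 × 8) = 1578 N/mm → adequate.

f_max ≈ 679 N/mm; adequate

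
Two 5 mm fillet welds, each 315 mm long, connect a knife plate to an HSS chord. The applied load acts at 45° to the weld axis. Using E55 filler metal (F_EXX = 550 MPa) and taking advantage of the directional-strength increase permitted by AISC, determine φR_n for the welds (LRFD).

φR_n ≈ 715 kN

t_e = 0.707 × 5 = 3.535 mm; A_we = 3.535 × 630 = 2227 mm².
Directional factor: 1.0 + 0.5 sin^1.5(45°) = 1.297.
F_nw = 0.6 × 550 × 1.297 = 428.1 MPa.
φR_n = 0.75 × 428.1 × 2227 × 10⁻³ = 715.1 kN.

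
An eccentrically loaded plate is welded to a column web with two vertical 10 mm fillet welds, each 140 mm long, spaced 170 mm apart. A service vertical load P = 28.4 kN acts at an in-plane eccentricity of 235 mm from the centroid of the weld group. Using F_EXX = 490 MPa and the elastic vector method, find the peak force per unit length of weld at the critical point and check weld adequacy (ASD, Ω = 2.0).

Total weld length L_w = 280 mm. Treat welds as unit-width lines.
Polar moment about centroid: J = 2[d³/12 + d(b/2)²] = 2[140³/12 + 140×85²] = 2480000 mm³.
Direct shear f_v = P/L_w = 28.4×10³ / 280 = 101.4 N/mm (vertical).
Torsion M = P·e = 28.4×10³ × 235 = 6674000 N·mm.
Critical point at (x, y) = (85, 70) from centroid. f_tx = M·y/J = 188.4 N/mm; f_ty = M·x/J = 228.7 N/mm.
Resultant f_max = √[f_tx² + (f_v + f_ty)²] = √[188.4² + (101.4 + 228.7)²] = 380.1 N/mm.
Capacity per unit length: r_n/Ω = (1/2.0) × 0.6 × 490 × (0.707 × 10) = 1039 N/mm.
380.1 ≤ 1039 → adequate.

f_max ≈ 380 N/mm; adequate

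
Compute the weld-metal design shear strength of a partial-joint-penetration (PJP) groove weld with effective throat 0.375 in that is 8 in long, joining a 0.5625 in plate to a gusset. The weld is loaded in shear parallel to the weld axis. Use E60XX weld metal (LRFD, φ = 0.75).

E60XX → F_EXX = 60 ksi.
Effective throat (given) t_e = 0.375 in.
A_we = 0.375 × 8 = 3 in².
F_nw = 0.6 F_EXX = 36 ksi.
φR_n = 0.75 × 36 × 3 = 81 kips.

φR_n ≈ 81 kips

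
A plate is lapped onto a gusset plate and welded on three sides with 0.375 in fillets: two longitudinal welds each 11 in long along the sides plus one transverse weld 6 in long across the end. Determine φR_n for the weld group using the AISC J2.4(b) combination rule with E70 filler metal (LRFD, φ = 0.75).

φR_n ≈ 234 kips

E70XX → F_EXX = 70 ksi.
t_e = 0.707 × 0.375 = 0.2651 in.
R_nwl = 0.6 × 70 × 0.2651 × 22 = 245 kips (longitudinal, 2 welds).
R_nwt = 0.6 × 70 × 0.2651 × 6 = 66.81 kips (transverse, base value).
(i) R_nwl + R_nwt = 311.8 kips; (ii) 0.85 R_nwl + 1.5 R_nwt = 308.4 kips.
R_n = max = 311.8 kips [governs: (i)]; φR_n = 233.8 kips.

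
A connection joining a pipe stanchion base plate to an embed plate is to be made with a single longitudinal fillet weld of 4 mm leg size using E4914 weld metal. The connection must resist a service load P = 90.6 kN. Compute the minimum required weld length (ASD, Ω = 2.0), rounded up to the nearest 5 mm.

E49XX → F_EXX = 490 MPa.
Throat t_e = 0.707 × 4 = 2.828 mm.
r_n/Ω = (0.6 × 490 × 2.828) / 2.0 = 415.7 N/mm = 0.4157 kN/mm.
L_req = P / (r_n/Ω) = 90.6 / 0.4157 = 217.9 mm total.
Round up → use L = 220 mm.

L = 220 mm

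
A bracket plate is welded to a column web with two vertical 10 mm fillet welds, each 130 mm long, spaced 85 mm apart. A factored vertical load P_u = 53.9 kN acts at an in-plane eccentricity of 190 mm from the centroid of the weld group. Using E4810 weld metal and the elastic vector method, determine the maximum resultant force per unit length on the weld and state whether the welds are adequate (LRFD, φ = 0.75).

E48XX → F_EXX = 480 MPa.
Total weld length L_w = 260 mm. Treat welds as unit-width lines.
Polar moment about centroid: J = 2[d³/12 + d(b/2)²] = 2[130³/12 + 130×42.5²] = 835800 mm³.
Direct shear f_v = P/L_w = 53.9×10³ / 260 = 207.3 N/mm (vertical).
Torsion M = P·e = 53.9×10³ × 190 = 10241000 N·mm.
Critical point at (x, y) = (42.5, 65) from centroid. f_tx = M·y/J = 796.4 N/mm; f_ty = M·x/J = 520.8 N/mm.
Resultant f_max = √[f_tx² + (f_v + f_ty)²] = √[796.4² + (207.3 + 520.8)²] = 1079 N/mm.
Capacity per unit length: φr_n = 0.75 × 0.6 × 480 × (0.707 × 10) = 1527 N/mm.
1079 ≤ 1527 → adequate.

f_max ≈ 1080 N/mm; adequate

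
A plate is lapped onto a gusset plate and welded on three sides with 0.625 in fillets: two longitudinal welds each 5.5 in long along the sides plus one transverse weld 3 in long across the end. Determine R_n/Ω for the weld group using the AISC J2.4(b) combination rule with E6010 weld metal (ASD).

R_n/Ω ≈ 111 kips

E60XX → F_EXX = 60 ksi.
t_e = 0.707 × 0.625 = 0.4419 in.
R_nwl = 0.6 × 60 × 0.4419 × 11 = 175 kips (longitudinal, 2 welds).
R_nwt = 0.6 × 60 × 0.4419 × 3 = 47.72 kips (transverse, base value).
(i) R_nwl + R_nwt = 222.7 kips; (ii) 0.85 R_nwl + 1.5 R_nwt = 220.3 kips.
R_n = max = 222.7 kips [governs: (i)]; R_n/Ω = 111.4 kips.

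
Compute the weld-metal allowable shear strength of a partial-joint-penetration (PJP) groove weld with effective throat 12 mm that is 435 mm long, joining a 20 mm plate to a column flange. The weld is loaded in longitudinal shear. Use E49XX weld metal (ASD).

R_n/Ω ≈ 767 kN

E49XX → F_EXX = 490 MPa.
Effective throat (given) t_e = 12 mm.
A_we = 12 × 435 = 5220 mm².
F_nw = 0.6 F_EXX = 294 MPa.
R_n/Ω = (294 × 5220) / 2.0 × 10⁻³ = 767.3 kN.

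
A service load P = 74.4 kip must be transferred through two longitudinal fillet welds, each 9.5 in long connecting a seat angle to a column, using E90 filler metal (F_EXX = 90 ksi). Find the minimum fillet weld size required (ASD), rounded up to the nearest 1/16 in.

w = 1/4 in

Total weld length L = 19 in.
Required throat t_e = P × Ω / (0.6 F_EXX × L) = 74.4 × 2.0 / (0.6 × 90 × 19) = 0.145 in.
Required leg w = t_e / 0.707 = 0.2051 in → use 1/4 in.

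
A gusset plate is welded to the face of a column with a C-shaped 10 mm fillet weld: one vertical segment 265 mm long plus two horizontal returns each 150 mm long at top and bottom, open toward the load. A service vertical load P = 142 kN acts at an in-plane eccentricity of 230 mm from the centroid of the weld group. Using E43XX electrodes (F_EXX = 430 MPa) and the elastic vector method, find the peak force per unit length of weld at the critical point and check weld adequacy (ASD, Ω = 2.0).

Total weld length L_w = 565 mm. Treat welds as unit-width lines.
Centroid: x̄ = 2×150×75 / 565 = 39.82 mm from the vertical weld.
Polar moment about centroid: J = I_x + I_y = [265³/12 + 2×150×132.5²] + [265×39.82² + 2(150³/12 + 150×35.18²)] = 8172000 mm³.
Direct shear f_v = P/L_w = 142×10³ / 565 = 251.3 N/mm (vertical).
Torsion M = P·e = 142×10³ × 230 = 32660000 N·mm.
Critical point at (x, y) = (110.2, 132.5) from centroid. f_tx = M·y/J = 529.6 N/mm; f_ty = M·x/J = 440.3 N/mm.
Resultant f_max = √[f_tx² + (f_v + f_ty)²] = √[529.6² + (251.3 + 440.3)²] = 871.1 N/mm.
Capacity per unit length: r_n/Ω = (1/2.0) × 0.6 × 430 × (0.707 × 10) = 912 N/mm.
871.1 ≤ 912 → adequate.

f_max ≈ 871 N/mm; adequate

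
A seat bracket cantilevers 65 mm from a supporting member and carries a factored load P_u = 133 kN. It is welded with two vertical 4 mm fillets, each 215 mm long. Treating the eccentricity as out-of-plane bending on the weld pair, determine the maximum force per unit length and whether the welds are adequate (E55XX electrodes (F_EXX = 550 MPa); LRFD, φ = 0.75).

f_max ≈ 641 N/mm; adequate

L_w = 2 × 215 = 430 mm; section modulus (unit throat) S = 2 × L²/6 = 15410 mm².
Direct shear f_v = P/L_w = 133×10³/430 = 309.3 N/mm.
Moment M = P × e = 133×10³ × 65 = 8645000 N·mm; bending f_b = M/S = 561.1 N/mm.
f_max = √(f_v² + f_b²) = √(309.3² + 561.1²) = 640.7 N/mm.
φr_n = 0.75 × 0.6 × 550 × (0.707 × 4) = 699.9 N/mm → adequate.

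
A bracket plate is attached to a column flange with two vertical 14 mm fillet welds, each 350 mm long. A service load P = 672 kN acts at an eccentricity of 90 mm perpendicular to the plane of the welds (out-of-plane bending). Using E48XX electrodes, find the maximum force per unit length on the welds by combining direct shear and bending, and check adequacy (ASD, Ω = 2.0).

E48XX → F_EXX = 480 MPa.
L_w = 2 × 350 = 700 mm; section modulus (unit throat) S = 2 × L²/6 = 40830 mm².
Direct shear f_v = P/L_w = 672×10³/700 = 960 N/mm.
Moment M = P × e = 672×10³ × 90 = 60480000 N·mm; bending f_b = M/S = 1481 N/mm.
f_max = √(f_v² + f_b²) = √(960² + 1481²) = 1765 N/mm.
r_n/Ω = (1/2.0) × 0.6 × 480 × (0.707 × 14) = 1425 N/mm → NOT adequate.

f_max ≈ 1770 N/mm; NOT adequate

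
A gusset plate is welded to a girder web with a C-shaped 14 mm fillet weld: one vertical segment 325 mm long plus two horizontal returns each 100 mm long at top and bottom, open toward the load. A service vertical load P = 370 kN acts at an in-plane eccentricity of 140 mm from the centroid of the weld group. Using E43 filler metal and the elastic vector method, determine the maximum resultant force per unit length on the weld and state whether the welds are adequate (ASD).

E43XX → F_EXX = 430 MPa.
Total weld length L_w = 525 mm. Treat welds as unit-width lines.
Centroid: x̄ = 2×100×50 / 525 = 19.05 mm from the vertical weld.
Polar moment about centroid: J = I_x + I_y = [325³/12 + 2×100×162.5²] + [325×19.05² + 2(100³/12 + 100×30.95²)] = 8618000 mm³.
Direct shear f_v = P/L_w = 370×10³ / 525 = 704.8 N/mm (vertical).
Torsion M = P·e = 370×10³ × 140 = 51800000 N·mm.
Critical point at (x, y) = (80.95, 162.5) from centroid. f_tx = M·y/J = 976.7 N/mm; f_ty = M·x/J = 486.6 N/mm.
Resultant f_max = √[f_tx² + (f_v + f_ty)²] = √[976.7² + (704.8 + 486.6)²] = 1541 N/mm.
Capacity per unit length: r_n/Ω = (1/2.0) × 0.6 × 430 × (0.707 × 14) = 1277 N/mm.
1541 > 1277 → NOT adequate.

f_max ≈ 1540 N/mm; NOT adequate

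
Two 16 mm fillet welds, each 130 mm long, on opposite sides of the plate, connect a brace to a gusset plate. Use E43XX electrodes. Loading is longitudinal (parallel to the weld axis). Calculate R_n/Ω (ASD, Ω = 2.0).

E43XX → F_EXX = 430 MPa.
Effective throat t_e = 0.707 × 16 = 11.31 mm.
Total length L = 260 mm; A_we = 11.31 × 260 = 2941 mm².
F_nw = 0.6 F_EXX = 0.6 × 430 = 258 MPa.
R_n = 258 × 2941 × 10⁻³ = 758.8 kN; R_n/Ω = 758.8/2.0 = 379.4 kN.

R_n/Ω ≈ 379 kN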